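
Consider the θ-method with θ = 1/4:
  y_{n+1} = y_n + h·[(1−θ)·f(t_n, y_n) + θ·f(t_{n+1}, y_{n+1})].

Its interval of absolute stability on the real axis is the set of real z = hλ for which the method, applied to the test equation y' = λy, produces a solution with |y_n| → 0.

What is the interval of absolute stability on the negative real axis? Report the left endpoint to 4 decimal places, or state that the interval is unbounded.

z∈(-4.0000,0).

With y'=λy (z=hλ):
  y_{n+1} = y_n + z·[3/4·y_n + 1/4·y_{n+1}] ⇒ (1 − 1/4z)y_{n+1} = (1 + 3/4z)y_n
  Hence R(z) = (1 + 3/4z)/(1 − 1/4z).

Solve |R(x)|<1 on ℝ⁻.
x=-1.56: |R|=0.1223
R=−1: 1+3/4x = −1+1/4x ⇒ -1/2x=2 ⇒ x=2/(-1/2)=-4.0000
Confirm numerically:
  x=-3.973: |R|=0.99323 <1
  x=-3.060: |R|=0.73371 <1
  x=-1.847: |R|=0.26355 <1
  x=-4.404: |R|=1.09614 >1
  x=-4.366: |R|=1.08750 >1
So |R|<1 on (-4.0000, 0).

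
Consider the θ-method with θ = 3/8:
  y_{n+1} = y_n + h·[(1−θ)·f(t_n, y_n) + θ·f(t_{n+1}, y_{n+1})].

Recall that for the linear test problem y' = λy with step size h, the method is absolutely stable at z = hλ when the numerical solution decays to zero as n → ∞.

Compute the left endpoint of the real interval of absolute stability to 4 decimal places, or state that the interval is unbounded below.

z* = -8.0000.

Set f=λy, z=hλ:
  y_{n+1} = y_n + z·[5/8·y_n + 3/8·y_{n+1}] ⇒ (1 − 3/8z)y_{n+1} = (1 + 5/8z)y_n
  so R(z) = (1 + 5/8z)/(1 − 3/8z).

Need |R(x)|<1, x<0.
x=-1.29: |R|=0.1306
R=−1: 1+5/8x = −1+3/8x ⇒ -1/4x=2 ⇒ x=2/(-1/4)=-8.0000
Confirm numerically:
  x=-7.145: |R|=0.94191 <1
  x=-3.850: |R|=0.57545 <1
  x=-3.691: |R|=0.54816 <1
  x=-8.460: |R|=1.02756 >1
  x=-8.326: |R|=1.01977 >1
So |R|<1 on (-8.0000, 0).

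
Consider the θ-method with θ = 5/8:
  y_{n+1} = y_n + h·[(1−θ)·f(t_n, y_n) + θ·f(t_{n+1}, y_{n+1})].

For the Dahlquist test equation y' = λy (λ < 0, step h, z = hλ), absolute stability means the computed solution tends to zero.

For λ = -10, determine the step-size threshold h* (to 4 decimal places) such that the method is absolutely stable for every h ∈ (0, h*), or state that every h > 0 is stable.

(−∞, 0) — no finite endpoint. Any h>0 works for λ=-10.

On y'=λy, z=hλ:
  y_{n+1} = y_n + z·[3/8·y_n + 5/8·y_{n+1}] ⇒ (1 − 5/8z)y_{n+1} = (1 + 3/8z)y_n
  Hence R(z) = (1 + 3/8z)/(1 − 5/8z).

Boundary: |R(x)|=1, x<0.
x=-0.97: |R|=0.3961
x=-2: |R|=0.1111
x=-10: |R|=0.3793
x=-100: |R|=0.5748
θ=5/8≥1/2 ⇒ |1+3/8x|<|1−5/8x| ∀x<0 ⇒ unbounded interval.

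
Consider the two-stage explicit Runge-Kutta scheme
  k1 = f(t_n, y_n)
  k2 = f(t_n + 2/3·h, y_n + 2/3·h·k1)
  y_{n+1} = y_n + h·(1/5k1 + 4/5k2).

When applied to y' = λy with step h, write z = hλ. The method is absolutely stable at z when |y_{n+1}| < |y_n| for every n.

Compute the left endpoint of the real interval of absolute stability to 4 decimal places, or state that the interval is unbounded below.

Test eqn y'=λy, z=hλ:
  k1=λy_n ⇒ h·k1=z·y_n;  k2=λ(1+2/3z)y_n ⇒ h·k2=z(1+2/3z)y_n
  y_{n+1}/y_n = 1 + 1/5z + 4/5z(1+2/3z) = 1 + z + 8/15z²
  ⇒ R(z) = 1 + z + 8/15z².

Boundary: |R(x)|=1, x<0.
x=-0.69: |R|=0.5639
R=1: x+8/15x²=0 ⇒ x=−15/8=-1.8750; min R=1−1/(4·8/15)=0.5312>−1
Confirm numerically:
  x=-1.765: |R|=0.89645 <1
  x=-1.568: |R|=0.74327 <1
  x=-1.503: |R|=0.70180 <1
  x=-2.462: |R|=1.77077 >1
  x=-2.284: |R|=1.49822 >1
  x=-2.153: |R|=1.31922 >1
So |R|<1 on (-1.8750, 0).

z* = -1.8750.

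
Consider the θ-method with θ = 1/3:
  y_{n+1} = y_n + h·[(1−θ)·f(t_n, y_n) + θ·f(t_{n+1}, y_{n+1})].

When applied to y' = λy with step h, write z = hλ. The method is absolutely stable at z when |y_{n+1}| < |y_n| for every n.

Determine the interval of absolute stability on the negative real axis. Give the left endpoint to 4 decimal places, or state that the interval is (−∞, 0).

z∈(-6.0000,0).

On y'=λy, z=hλ:
  y_{n+1} = y_n + z·[2/3·y_n + 1/3·y_{n+1}] ⇒ (1 − 1/3z)y_{n+1} = (1 + 2/3z)y_n
  R(z) = (1 + 2/3z)/(1 − 1/3z).

Need |R(x)|<1, x<0.
x=-1.23: |R|=0.1277
R=−1: 1+2/3x = −1+1/3x ⇒ -1/3x=2 ⇒ x=2/(-1/3)=-6.0000
Confirm numerically:
  x=-5.275: |R|=0.91239 <1
  x=-4.646: |R|=0.82291 <1
  x=-3.972: |R|=0.70912 <1
  x=-2.951: |R|=0.48765 <1
  x=-6.568: |R|=1.05936 >1
  x=-6.156: |R|=1.01704 >1
Stable set (-6.0000, 0).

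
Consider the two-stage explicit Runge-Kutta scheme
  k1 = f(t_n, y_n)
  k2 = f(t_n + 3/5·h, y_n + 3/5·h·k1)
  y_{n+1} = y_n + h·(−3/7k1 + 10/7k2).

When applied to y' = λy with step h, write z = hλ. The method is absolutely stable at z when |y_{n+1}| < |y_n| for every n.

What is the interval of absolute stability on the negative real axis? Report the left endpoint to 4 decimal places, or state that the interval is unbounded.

Test eqn y'=λy, z=hλ:
  k1=λy_n ⇒ h·k1=z·y_n;  k2=λ(1+3/5z)y_n ⇒ h·k2=z(1+3/5z)y_n
  y_{n+1}/y_n = 1 − 3/7z + 10/7z(1+3/5z) = 1 + z + 6/7z²
  Hence R(z) = 1 + z + 6/7z².

Find x<0 with |R(x)|<1.
x=-1.78: |R|=1.9358
R=1: x+6/7x²=0 ⇒ x=−7/6=-1.1667; min R=1−1/(4·6/7)=0.7083>−1
Confirm numerically:
  x=-1.102: |R|=0.93892 <1
  x=-0.957: |R|=0.82801 <1
  x=-0.908: |R|=0.79868 <1
  x=-0.860: |R|=0.77394 <1
  x=-1.637: |R|=1.65994 >1
  x=-1.411: |R|=1.29550 >1
  x=-1.203: |R|=1.03746 >1
Stable set (-1.1667, 0).

z∈(-1.1667,0).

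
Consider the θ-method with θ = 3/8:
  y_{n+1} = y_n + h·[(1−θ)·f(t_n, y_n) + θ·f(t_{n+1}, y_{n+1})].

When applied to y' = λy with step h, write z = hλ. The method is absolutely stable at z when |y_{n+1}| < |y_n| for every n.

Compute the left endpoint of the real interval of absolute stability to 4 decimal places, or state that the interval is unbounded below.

With y'=λy (z=hλ):
  y_{n+1} = y_n + z·[5/8·y_n + 3/8·y_{n+1}] ⇒ (1 − 3/8z)y_{n+1} = (1 + 5/8z)y_n
  Hence R(z) = (1 + 5/8z)/(1 − 3/8z).

Find x<0 with |R(x)|<1.
x=-0.59: |R|=0.5169
R=−1: 1+5/8x = −1+3/8x ⇒ -1/4x=2 ⇒ x=2/(-1/4)=-8.0000
Confirm numerically:
  x=-7.482: |R|=0.96597 <1
  x=-7.127: |R|=0.94057 <1
  x=-4.385: |R|=0.65824 <1
  x=-8.302: |R|=1.01836 >1
  x=-8.111: |R|=1.00687 >1
So |R|<1 on (-8.0000, 0).

z* = -8.0000.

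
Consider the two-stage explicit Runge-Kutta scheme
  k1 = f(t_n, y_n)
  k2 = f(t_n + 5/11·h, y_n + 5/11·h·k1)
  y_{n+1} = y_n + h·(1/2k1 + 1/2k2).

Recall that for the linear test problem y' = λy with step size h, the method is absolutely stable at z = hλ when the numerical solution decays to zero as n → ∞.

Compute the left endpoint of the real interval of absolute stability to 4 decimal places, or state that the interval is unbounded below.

z* = -4.4000.

On y'=λy, z=hλ:
  k1=λy_n ⇒ h·k1=z·y_n;  k2=λ(1+5/11z)y_n ⇒ h·k2=z(1+5/11z)y_n
  y_{n+1}/y_n = 1 + 1/2z + 1/2z(1+5/11z) = 1 + z + 5/22z²
  ⇒ R(z) = 1 + z + 5/22z².

Need |R(x)|<1, x<0.
x=-0.42: |R|=0.6201
R=1: x+5/22x²=0 ⇒ x=−22/5=-4.4000; min R=1−1/(4·5/22)=-0.1000>−1
Confirm numerically:
  x=-3.877: |R|=0.53917 <1
  x=-2.779: |R|=0.02381 <1
  x=-2.673: |R|=0.04915 <1
  x=-1.788: |R|=0.06142 <1
  x=-4.735: |R|=1.36051 >1
  x=-4.714: |R|=1.33641 >1
  x=-4.478: |R|=1.07938 >1
Stable set (-4.4000, 0).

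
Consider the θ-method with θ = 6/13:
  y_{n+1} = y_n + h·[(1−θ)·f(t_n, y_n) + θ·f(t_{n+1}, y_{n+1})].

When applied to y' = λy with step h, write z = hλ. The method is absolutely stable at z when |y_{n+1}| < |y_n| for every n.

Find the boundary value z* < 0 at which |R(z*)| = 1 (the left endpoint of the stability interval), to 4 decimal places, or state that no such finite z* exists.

left endpoint -26.0000.

On y'=λy, z=hλ:
  y_{n+1} = y_n + z·[7/13·y_n + 6/13·y_{n+1}] ⇒ (1 − 6/13z)y_{n+1} = (1 + 7/13z)y_n
  so R(z) = (1 + 7/13z)/(1 − 6/13z).

Boundary: |R(x)|=1, x<0.
x=-0.67: |R|=0.4882
R=−1: 1+7/13x = −1+6/13x ⇒ -1/13x=2 ⇒ x=2/(-1/13)=-26.0000
Confirm numerically:
  x=-20.340: |R|=0.95809 <1
  x=-19.374: |R|=0.94873 <1
  x=-18.030: |R|=0.93423 <1
  x=-17.969: |R|=0.93353 <1
  x=-26.327: |R|=1.00191 >1
  x=-26.309: |R|=1.00181 >1
Stable set (-26.0000, 0).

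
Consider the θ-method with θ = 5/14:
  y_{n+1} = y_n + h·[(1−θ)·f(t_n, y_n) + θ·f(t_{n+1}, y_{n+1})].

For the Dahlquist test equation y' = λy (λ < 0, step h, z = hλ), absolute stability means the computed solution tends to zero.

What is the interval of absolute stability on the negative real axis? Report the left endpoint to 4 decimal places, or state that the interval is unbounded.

On y'=λy, z=hλ:
  y_{n+1} = y_n + z·[9/14·y_n + 5/14·y_{n+1}] ⇒ (1 − 5/14z)y_{n+1} = (1 + 9/14z)y_n
  Hence R(z) = (1 + 9/14z)/(1 − 5/14z).

Find x<0 with |R(x)|<1.
x=-1.79: |R|=0.0919
R=−1: 1+9/14x = −1+5/14x ⇒ -2/7x=2 ⇒ x=2/(-2/7)=-7.0000
Confirm numerically:
  x=-4.669: |R|=0.75033 <1
  x=-3.656: |R|=0.58563 <1
  x=-3.189: |R|=0.49093 <1
  x=-7.515: |R|=1.03994 >1
  x=-7.446: |R|=1.03482 >1
  x=-7.362: |R|=1.02850 >1
So |R|<1 on (-7.0000, 0).

z∈(-7.0000,0).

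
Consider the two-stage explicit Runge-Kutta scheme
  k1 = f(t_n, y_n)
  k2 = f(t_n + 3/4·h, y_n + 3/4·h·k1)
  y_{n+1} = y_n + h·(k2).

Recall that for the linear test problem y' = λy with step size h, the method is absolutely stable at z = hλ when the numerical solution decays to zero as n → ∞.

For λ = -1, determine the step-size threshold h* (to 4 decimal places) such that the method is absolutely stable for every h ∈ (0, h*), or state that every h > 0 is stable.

With y'=λy (z=hλ):
  k1=λy_n ⇒ h·k1=z·y_n;  k2=λ(1+3/4z)y_n ⇒ h·k2=z(1+3/4z)y_n
  y_{n+1}/y_n = 1 + z(1+3/4z) = 1 + z + 3/4z²
  R(z) = 1 + z + 3/4z².

Find x<0 with |R(x)|<1.
x=-0.85: |R|=0.6919
R=1: x+3/4x²=0 ⇒ x=−4/3=-1.3333; min R=1−1/(4·3/4)=0.6667>−1
Confirm numerically:
  x=-1.299: |R|=0.96655 <1
  x=-1.277: |R|=0.94605 <1
  x=-1.038: |R|=0.77008 <1
  x=-0.928: |R|=0.71789 <1
  x=-1.857: |R|=1.72934 >1
  x=-1.661: |R|=1.40819 >1
So |R|<1 on (-1.3333, 0).

(-1.3333,0); λ=-1 ⇒ h* = (4/3)/1 = 1.3333.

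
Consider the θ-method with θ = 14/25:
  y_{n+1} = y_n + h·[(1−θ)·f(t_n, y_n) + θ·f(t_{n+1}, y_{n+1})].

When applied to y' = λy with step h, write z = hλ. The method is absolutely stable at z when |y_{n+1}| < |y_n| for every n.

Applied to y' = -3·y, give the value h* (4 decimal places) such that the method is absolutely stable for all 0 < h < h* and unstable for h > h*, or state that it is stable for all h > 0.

On y'=λy, z=hλ:
  y_{n+1} = y_n + z·[11/25·y_n + 14/25·y_{n+1}] ⇒ (1 − 14/25z)y_{n+1} = (1 + 11/25z)y_n
  R(z) = (1 + 11/25z)/(1 − 14/25z).

Boundary: |R(x)|=1, x<0.
x=-1.25: |R|=0.2647
x=-2: |R|=0.0566
x=-10: |R|=0.5152
x=-100: |R|=0.7544
θ=14/25≥1/2 ⇒ |1+11/25x|<|1−14/25x| ∀x<0 ⇒ interval (−∞,0).

(−∞, 0) — no finite endpoint. Any h>0 works for λ=-3.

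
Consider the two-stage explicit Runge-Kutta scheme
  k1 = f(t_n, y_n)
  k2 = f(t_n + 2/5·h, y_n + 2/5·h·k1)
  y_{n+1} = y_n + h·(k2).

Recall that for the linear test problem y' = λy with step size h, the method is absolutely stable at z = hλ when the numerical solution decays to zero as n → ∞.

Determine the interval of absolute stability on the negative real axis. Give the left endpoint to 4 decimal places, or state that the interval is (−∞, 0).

(-2.5000, 0).

Set f=λy, z=hλ:
  k1=λy_n ⇒ h·k1=z·y_n;  k2=λ(1+2/5z)y_n ⇒ h·k2=z(1+2/5z)y_n
  y_{n+1}/y_n = 1 + z(1+2/5z) = 1 + z + 2/5z²
  R(z) = 1 + z + 2/5z².

Boundary: |R(x)|=1, x<0.
x=-1.64: |R|=0.4358
R=1: x+2/5x²=0 ⇒ x=−5/2=-2.5000; min R=1−1/(4·2/5)=0.3750>−1
Confirm numerically:
  x=-2.234: |R|=0.76230 <1
  x=-1.784: |R|=0.48906 <1
  x=-1.218: |R|=0.37541 <1
  x=-3.044: |R|=1.66237 >1
  x=-2.754: |R|=1.27981 >1
  x=-2.696: |R|=1.21137 >1
So |R|<1 on (-2.5000, 0).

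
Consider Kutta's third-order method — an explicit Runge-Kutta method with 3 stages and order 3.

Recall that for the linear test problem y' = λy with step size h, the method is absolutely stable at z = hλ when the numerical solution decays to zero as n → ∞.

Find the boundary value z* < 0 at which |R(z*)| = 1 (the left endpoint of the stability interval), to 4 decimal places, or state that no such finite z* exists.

With y'=λy (z=hλ):
  order 3, 3-stage ⇒ R(z)=1+z+z^2/2+z^3/6
  (e.g. R(-0.47)=0.62315, |R|=0.62315)

Find x<0 with |R(x)|<1.
x=-0.47: |R|=0.6231
|R(-1.38)|=0.1342 |R(-0.62)|=0.5325 |R(-0.52)|=0.5918
Bisect:
  x_lo=-3.2942 |R|=2.8263  x_hi=-0.3356 |R|=0.7144
  mid=-1.81491 |R|=0.16432 →hi
  mid=-2.55456 |R|=1.07009 →lo
  mid=-2.18473 |R|=0.53618 →hi
  mid=-2.36965 |R|=0.77972 →hi
  mid=-2.46210 |R|=0.91865 →hi
  mid=-2.50833 |R|=0.99276 →hi
  mid=-2.53145 |R|=1.03101 →lo
  ...
  [-2.51285,-2.51267] ⇒ x*=-2.5127
Interval (-2.5127, 0).

left endpoint -2.5127.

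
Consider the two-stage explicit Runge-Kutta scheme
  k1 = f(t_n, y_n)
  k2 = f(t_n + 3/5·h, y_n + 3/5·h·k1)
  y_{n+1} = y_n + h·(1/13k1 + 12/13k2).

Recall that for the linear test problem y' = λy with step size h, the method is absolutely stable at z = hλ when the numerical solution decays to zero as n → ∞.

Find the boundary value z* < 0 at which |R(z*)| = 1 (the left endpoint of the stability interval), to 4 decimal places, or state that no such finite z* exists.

With y'=λy (z=hλ):
  k1=λy_n ⇒ h·k1=z·y_n;  k2=λ(1+3/5z)y_n ⇒ h·k2=z(1+3/5z)y_n
  y_{n+1}/y_n = 1 + 1/13z + 12/13z(1+3/5z) = 1 + z + 36/65z²
  R(z) = 1 + z + 36/65z².

Solve |R(x)|<1 on ℝ⁻.
x=-1.4: |R|=0.6855
R=1: x+36/65x²=0 ⇒ x=−65/36=-1.8056; min R=1−1/(4·36/65)=0.5486>−1
Confirm numerically:
  x=-1.471: |R|=0.72744 <1
  x=-1.453: |R|=0.71628 <1
  x=-1.433: |R|=0.70432 <1
  x=-1.139: |R|=0.57952 <1
  x=-2.156: |R|=1.41846 >1
  x=-2.098: |R|=1.33981 >1
Stable set (-1.8056, 0).

left endpoint -1.8056.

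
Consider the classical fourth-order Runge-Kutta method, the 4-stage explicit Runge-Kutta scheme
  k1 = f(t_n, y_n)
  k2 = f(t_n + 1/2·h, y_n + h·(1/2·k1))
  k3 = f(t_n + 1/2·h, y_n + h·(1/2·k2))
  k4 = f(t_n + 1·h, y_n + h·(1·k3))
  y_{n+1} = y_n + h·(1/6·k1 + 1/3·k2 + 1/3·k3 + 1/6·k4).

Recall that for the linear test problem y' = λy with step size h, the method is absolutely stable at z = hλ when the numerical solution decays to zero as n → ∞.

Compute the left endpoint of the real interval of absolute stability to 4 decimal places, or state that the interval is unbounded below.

z* = -2.7853.

On y'=λy, z=hλ:
  order 4, 4-stage ⇒ R(z)=1+z+z^2/2+z^3/6+z^4/24
  (e.g. R(-0.59)=0.55487, |R|=0.55487)

Boundary: |R(x)|=1, x<0.
x=-0.59: |R|=0.5549
|R(-2.59)|=0.7433 |R(-1.82)|=0.2886 |R(-0.79)|=0.4561
Bisect:
  x_lo=-3.4953 |R|=2.7154  x_hi=-0.3306 |R|=0.7185
  mid=-1.91296 |R|=0.30800 →hi
  mid=-2.70415 |R|=0.88440 →hi
  mid=-3.09975 |R|=1.58728 →lo
  mid=-2.90195 |R|=1.19061 →lo
  mid=-2.80305 |R|=1.02711 →lo
  mid=-2.75360 |R|=0.95326 →hi
  mid=-2.77833 |R|=0.98955 →hi
  mid=-2.79069 |R|=1.00817 →lo
  mid=-2.78451 |R|=0.99882 →hi
  ...
  [-2.78548,-2.78528] ⇒ x*=-2.7853
Stable set (-2.7853, 0).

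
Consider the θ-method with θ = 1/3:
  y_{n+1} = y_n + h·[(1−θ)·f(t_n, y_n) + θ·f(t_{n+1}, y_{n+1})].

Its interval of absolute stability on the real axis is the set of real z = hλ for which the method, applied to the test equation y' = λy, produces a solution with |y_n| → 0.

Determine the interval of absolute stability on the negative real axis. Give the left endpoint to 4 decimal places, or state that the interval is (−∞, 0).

With y'=λy (z=hλ):
  y_{n+1} = y_n + z·[2/3·y_n + 1/3·y_{n+1}] ⇒ (1 − 1/3z)y_{n+1} = (1 + 2/3z)y_n
  ⇒ R(z) = (1 + 2/3z)/(1 − 1/3z).

Solve |R(x)|<1 on ℝ⁻.
x=-1.41: |R|=0.0408
R=−1: 1+2/3x = −1+1/3x ⇒ -1/3x=2 ⇒ x=2/(-1/3)=-6.0000
Confirm numerically:
  x=-5.877: |R|=0.98614 <1
  x=-5.543: |R|=0.94651 <1
  x=-5.345: |R|=0.92151 <1
  x=-2.799: |R|=0.44801 <1
  x=-6.162: |R|=1.01768 >1
  x=-6.062: |R|=1.00684 >1
Stable set (-6.0000, 0).

z∈(-6.0000,0).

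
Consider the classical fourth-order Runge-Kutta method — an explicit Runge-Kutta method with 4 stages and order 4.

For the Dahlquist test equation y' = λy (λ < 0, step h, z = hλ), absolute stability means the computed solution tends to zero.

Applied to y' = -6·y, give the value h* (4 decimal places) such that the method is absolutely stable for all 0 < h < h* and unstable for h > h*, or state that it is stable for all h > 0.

(-2.7853,0); λ=-6 ⇒ h* = 0.4642.

Test eqn y'=λy, z=hλ:
  order 4, 4-stage ⇒ R(z)=1+z+z^2/2+z^3/6+z^4/24
  (e.g. R(-0.42)=0.65715, |R|=0.65715)

Boundary: |R(x)|=1, x<0.
x=-0.42: |R|=0.6571
|R(-2.61)|=0.7663 |R(-2.26)|=0.4569 |R(-2.2)|=0.4214
Bisect:
  x_lo=-3.2699 |R|=2.0125  x_hi=-0.1008 |R|=0.9041
  mid=-1.68535 |R|=0.27317 →hi
  mid=-2.47760 |R|=0.62691 →hi
  mid=-2.87373 |R|=1.14173 →lo
  mid=-2.67566 |R|=0.84691 →hi
  mid=-2.77470 |R|=0.98414 →hi
  mid=-2.82421 |R|=1.06028 →lo
  mid=-2.79945 |R|=1.02156 →lo
  mid=-2.78708 |R|=1.00269 →lo
  ...
  [-2.78533,-2.78514] ⇒ x*=-2.7853
So |R|<1 on (-2.7853, 0).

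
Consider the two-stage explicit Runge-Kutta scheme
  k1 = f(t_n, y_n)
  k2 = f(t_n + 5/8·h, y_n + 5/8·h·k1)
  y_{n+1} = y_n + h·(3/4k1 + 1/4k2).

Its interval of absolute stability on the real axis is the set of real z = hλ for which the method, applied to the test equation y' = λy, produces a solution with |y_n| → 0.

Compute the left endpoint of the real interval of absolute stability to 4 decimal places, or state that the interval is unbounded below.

Test eqn y'=λy, z=hλ:
  k1=λy_n ⇒ h·k1=z·y_n;  k2=λ(1+5/8z)y_n ⇒ h·k2=z(1+5/8z)y_n
  y_{n+1}/y_n = 1 + 3/4z + 1/4z(1+5/8z) = 1 + z + 5/32z²
  ⇒ R(z) = 1 + z + 5/32z².

Find x<0 with |R(x)|<1.
x=-0.7: |R|=0.3766
R=1: x+5/32x²=0 ⇒ x=−32/5=-6.4000; min R=1−1/(4·5/32)=-0.6000>−1
Confirm numerically:
  x=-5.100: |R|=0.03594 <1
  x=-4.366: |R|=0.38757 <1
  x=-3.908: |R|=0.52168 <1
  x=-6.909: |R|=1.54948 >1
  x=-6.528: |R|=1.13056 >1
  x=-6.445: |R|=1.04532 >1
Interval (-6.4000, 0).

left endpoint -6.4000.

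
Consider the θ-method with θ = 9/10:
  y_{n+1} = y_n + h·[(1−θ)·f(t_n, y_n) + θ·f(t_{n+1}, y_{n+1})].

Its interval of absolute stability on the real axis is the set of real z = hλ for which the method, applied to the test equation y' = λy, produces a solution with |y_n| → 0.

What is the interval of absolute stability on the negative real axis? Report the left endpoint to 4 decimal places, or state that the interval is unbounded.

With y'=λy (z=hλ):
  y_{n+1} = y_n + z·[1/10·y_n + 9/10·y_{n+1}] ⇒ (1 − 9/10z)y_{n+1} = (1 + 1/10z)y_n
  R(z) = (1 + 1/10z)/(1 − 9/10z).

Boundary: |R(x)|=1, x<0.
x=-1.04: |R|=0.4628
x=-2: |R|=0.2857
x=-10: |R|=0.0000
x=-100: |R|=0.0989
θ=9/10≥1/2 ⇒ |1+1/10x|<|1−9/10x| ∀x<0 ⇒ stable on all of ℝ⁻.

(−∞, 0) — no finite endpoint.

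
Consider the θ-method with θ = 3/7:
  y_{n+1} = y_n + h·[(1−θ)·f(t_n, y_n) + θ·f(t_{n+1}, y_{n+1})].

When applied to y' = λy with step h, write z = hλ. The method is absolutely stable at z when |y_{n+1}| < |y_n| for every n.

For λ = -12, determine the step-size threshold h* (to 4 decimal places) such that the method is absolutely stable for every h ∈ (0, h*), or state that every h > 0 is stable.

Set f=λy, z=hλ:
  y_{n+1} = y_n + z·[4/7·y_n + 3/7·y_{n+1}] ⇒ (1 − 3/7z)y_{n+1} = (1 + 4/7z)y_n
  so R(z) = (1 + 4/7z)/(1 − 3/7z).

Boundary: |R(x)|=1, x<0.
x=-0.36: |R|=0.6881
R=−1: 1+4/7x = −1+3/7x ⇒ -1/7x=2 ⇒ x=2/(-1/7)=-14.0000
Confirm numerically:
  x=-10.823: |R|=0.91951 <1
  x=-9.013: |R|=0.85349 <1
  x=-7.402: |R|=0.77409 <1
  x=-14.536: |R|=1.01059 >1
  x=-14.466: |R|=1.00925 >1
  x=-14.241: |R|=1.00485 >1
Stable set (-14.0000, 0).

(-14.0000,0); λ=-12 ⇒ h* = (14)/12 = 1.1667.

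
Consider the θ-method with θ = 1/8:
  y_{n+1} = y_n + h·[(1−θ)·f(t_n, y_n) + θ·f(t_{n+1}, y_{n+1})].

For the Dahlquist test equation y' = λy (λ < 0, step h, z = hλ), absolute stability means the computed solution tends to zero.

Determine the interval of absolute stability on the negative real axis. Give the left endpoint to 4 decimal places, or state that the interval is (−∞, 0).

(-2.6667, 0).

Test eqn y'=λy, z=hλ:
  y_{n+1} = y_n + z·[7/8·y_n + 1/8·y_{n+1}] ⇒ (1 − 1/8z)y_{n+1} = (1 + 7/8z)y_n
  Hence R(z) = (1 + 7/8z)/(1 − 1/8z).

Find x<0 with |R(x)|<1.
x=-0.74: |R|=0.3227
R=−1: 1+7/8x = −1+1/8x ⇒ -3/4x=2 ⇒ x=2/(-3/4)=-2.6667
Confirm numerically:
  x=-2.506: |R|=0.90824 <1
  x=-2.436: |R|=0.86738 <1
  x=-2.408: |R|=0.85088 <1
  x=-1.751: |R|=0.43657 <1
  x=-3.214: |R|=1.29285 >1
  x=-3.174: |R|=1.27242 >1
Stable set (-2.6667, 0).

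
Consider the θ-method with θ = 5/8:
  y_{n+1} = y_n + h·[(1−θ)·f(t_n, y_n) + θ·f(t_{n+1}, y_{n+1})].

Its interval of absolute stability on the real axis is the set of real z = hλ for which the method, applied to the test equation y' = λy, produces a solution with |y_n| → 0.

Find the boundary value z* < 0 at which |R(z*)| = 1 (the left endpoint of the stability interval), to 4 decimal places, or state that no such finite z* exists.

interval (−∞, 0).

Set f=λy, z=hλ:
  y_{n+1} = y_n + z·[3/8·y_n + 5/8·y_{n+1}] ⇒ (1 − 5/8z)y_{n+1} = (1 + 3/8z)y_n
  ⇒ R(z) = (1 + 3/8z)/(1 − 5/8z).

Need |R(x)|<1, x<0.
x=-1.14: |R|=0.3343
x=-2: |R|=0.1111
x=-10: |R|=0.3793
x=-100: |R|=0.5748
θ=5/8≥1/2 ⇒ |1+3/8x|<|1−5/8x| ∀x<0 ⇒ unbounded interval.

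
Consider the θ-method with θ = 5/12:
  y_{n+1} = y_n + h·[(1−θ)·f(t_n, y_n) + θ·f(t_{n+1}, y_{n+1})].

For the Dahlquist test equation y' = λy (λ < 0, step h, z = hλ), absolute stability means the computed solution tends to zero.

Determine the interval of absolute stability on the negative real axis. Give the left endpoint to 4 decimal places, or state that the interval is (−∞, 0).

z∈(-12.0000,0).

With y'=λy (z=hλ):
  y_{n+1} = y_n + z·[7/12·y_n + 5/12·y_{n+1}] ⇒ (1 − 5/12z)y_{n+1} = (1 + 7/12z)y_n
  so R(z) = (1 + 7/12z)/(1 − 5/12z).

Solve |R(x)|<1 on ℝ⁻.
x=-0.87: |R|=0.3615
R=−1: 1+7/12x = −1+5/12x ⇒ -1/6x=2 ⇒ x=2/(-1/6)=-12.0000
Confirm numerically:
  x=-11.303: |R|=0.97965 <1
  x=-10.719: |R|=0.96094 <1
  x=-6.279: |R|=0.73633 <1
  x=-12.527: |R|=1.01412 >1
  x=-12.078: |R|=1.00215 >1
So |R|<1 on (-12.0000, 0).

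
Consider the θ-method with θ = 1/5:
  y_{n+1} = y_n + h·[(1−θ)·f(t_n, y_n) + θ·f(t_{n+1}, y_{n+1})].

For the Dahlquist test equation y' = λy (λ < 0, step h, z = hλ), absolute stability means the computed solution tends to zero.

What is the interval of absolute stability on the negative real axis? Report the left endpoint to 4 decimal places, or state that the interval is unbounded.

With y'=λy (z=hλ):
  y_{n+1} = y_n + z·[4/5·y_n + 1/5·y_{n+1}] ⇒ (1 − 1/5z)y_{n+1} = (1 + 4/5z)y_n
  so R(z) = (1 + 4/5z)/(1 − 1/5z).

Boundary: |R(x)|=1, x<0.
x=-1.48: |R|=0.1420
R=−1: 1+4/5x = −1+1/5x ⇒ -3/5x=2 ⇒ x=2/(-3/5)=-3.3333
Confirm numerically:
  x=-2.899: |R|=0.83504 <1
  x=-2.454: |R|=0.64610 <1
  x=-2.151: |R|=0.50399 <1
  x=-1.814: |R|=0.33108 <1
  x=-3.596: |R|=1.09167 >1
  x=-3.584: |R|=1.08760 >1
  x=-3.380: |R|=1.01671 >1
So |R|<1 on (-3.3333, 0).

(-3.3333, 0).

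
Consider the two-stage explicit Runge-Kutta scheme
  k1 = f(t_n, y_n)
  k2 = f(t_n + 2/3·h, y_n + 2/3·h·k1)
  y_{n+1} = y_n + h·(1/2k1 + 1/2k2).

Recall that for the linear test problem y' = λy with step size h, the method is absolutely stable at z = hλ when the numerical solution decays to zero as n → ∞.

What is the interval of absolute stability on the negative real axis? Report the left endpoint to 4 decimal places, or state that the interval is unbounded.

z∈(-3.0000,0).

On y'=λy, z=hλ:
  k1=λy_n ⇒ h·k1=z·y_n;  k2=λ(1+2/3z)y_n ⇒ h·k2=z(1+2/3z)y_n
  y_{n+1}/y_n = 1 + 1/2z + 1/2z(1+2/3z) = 1 + z + 1/3z²
  ⇒ R(z) = 1 + z + 1/3z².

Need |R(x)|<1, x<0.
x=-0.52: |R|=0.5701
R=1: x+1/3x²=0 ⇒ x=−3=-3.0000; min R=1−1/(4·1/3)=0.2500>−1
Confirm numerically:
  x=-2.553: |R|=0.61960 <1
  x=-1.968: |R|=0.32301 <1
  x=-1.725: |R|=0.26687 <1
  x=-3.452: |R|=1.52010 >1
  x=-3.224: |R|=1.24073 >1
So |R|<1 on (-3.0000, 0).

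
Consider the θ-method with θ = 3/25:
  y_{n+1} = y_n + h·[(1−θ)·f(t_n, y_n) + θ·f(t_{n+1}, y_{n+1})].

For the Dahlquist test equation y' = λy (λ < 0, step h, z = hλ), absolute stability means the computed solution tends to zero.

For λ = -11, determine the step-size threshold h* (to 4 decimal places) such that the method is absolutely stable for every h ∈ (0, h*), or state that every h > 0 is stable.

On y'=λy, z=hλ:
  y_{n+1} = y_n + z·[22/25·y_n + 3/25·y_{n+1}] ⇒ (1 − 3/25z)y_{n+1} = (1 + 22/25z)y_n
  R(z) = (1 + 22/25z)/(1 − 3/25z).

Boundary: |R(x)|=1, x<0.
x=-0.48: |R|=0.5461
R=−1: 1+22/25x = −1+3/25x ⇒ -19/25x=2 ⇒ x=2/(-19/25)=-2.6316
Confirm numerically:
  x=-2.379: |R|=0.85067 <1
  x=-2.133: |R|=0.69830 <1
  x=-1.684: |R|=0.40091 <1
  x=-1.147: |R|=0.00823 <1
  x=-3.126: |R|=1.27326 >1
  x=-3.013: |R|=1.21290 >1
  x=-2.759: |R|=1.07275 >1
Stable set (-2.6316, 0).

(-2.6316,0); λ=-11 ⇒ h* = (50/19)/11 = 0.2392.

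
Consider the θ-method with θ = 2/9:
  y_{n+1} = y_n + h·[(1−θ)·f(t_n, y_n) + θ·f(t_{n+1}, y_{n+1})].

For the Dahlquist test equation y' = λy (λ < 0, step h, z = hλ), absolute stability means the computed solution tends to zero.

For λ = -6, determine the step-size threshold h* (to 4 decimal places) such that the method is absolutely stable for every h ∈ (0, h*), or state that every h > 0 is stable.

(-3.6000,0); λ=-6 ⇒ h* = (18/5)/6 = 0.6000.

Test eqn y'=λy, z=hλ:
  y_{n+1} = y_n + z·[7/9·y_n + 2/9·y_{n+1}] ⇒ (1 − 2/9z)y_{n+1} = (1 + 7/9z)y_n
  ⇒ R(z) = (1 + 7/9z)/(1 − 2/9z).

Find x<0 with |R(x)|<1.
x=-0.37: |R|=0.6581
R=−1: 1+7/9x = −1+2/9x ⇒ -5/9x=2 ⇒ x=2/(-5/9)=-3.6000
Confirm numerically:
  x=-3.297: |R|=0.90285 <1
  x=-3.120: |R|=0.84252 <1
  x=-2.579: |R|=0.63943 <1
  x=-1.740: |R|=0.25481 <1
  x=-4.022: |R|=1.12380 >1
  x=-3.926: |R|=1.09672 >1
  x=-3.661: |R|=1.01869 >1
Interval (-3.6000, 0).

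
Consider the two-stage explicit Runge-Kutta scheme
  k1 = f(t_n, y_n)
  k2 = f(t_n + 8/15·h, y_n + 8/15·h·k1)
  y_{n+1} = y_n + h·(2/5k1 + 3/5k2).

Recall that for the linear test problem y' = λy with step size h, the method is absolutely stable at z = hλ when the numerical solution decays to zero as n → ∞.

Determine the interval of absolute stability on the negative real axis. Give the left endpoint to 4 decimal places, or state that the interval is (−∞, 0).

With y'=λy (z=hλ):
  k1=λy_n ⇒ h·k1=z·y_n;  k2=λ(1+8/15z)y_n ⇒ h·k2=z(1+8/15z)y_n
  y_{n+1}/y_n = 1 + 2/5z + 3/5z(1+8/15z) = 1 + z + 8/25z²
  ⇒ R(z) = 1 + z + 8/25z².

Solve |R(x)|<1 on ℝ⁻.
x=-0.79: |R|=0.4097
R=1: x+8/25x²=0 ⇒ x=−25/8=-3.1250; min R=1−1/(4·8/25)=0.2188>−1
Confirm numerically:
  x=-2.682: |R|=0.61980 <1
  x=-2.190: |R|=0.34475 <1
  x=-1.782: |R|=0.23417 <1
  x=-1.271: |R|=0.24594 <1
  x=-3.388: |R|=1.28513 >1
  x=-3.299: |R|=1.18369 >1
  x=-3.247: |R|=1.12676 >1
So |R|<1 on (-3.1250, 0).

z∈(-3.1250,0).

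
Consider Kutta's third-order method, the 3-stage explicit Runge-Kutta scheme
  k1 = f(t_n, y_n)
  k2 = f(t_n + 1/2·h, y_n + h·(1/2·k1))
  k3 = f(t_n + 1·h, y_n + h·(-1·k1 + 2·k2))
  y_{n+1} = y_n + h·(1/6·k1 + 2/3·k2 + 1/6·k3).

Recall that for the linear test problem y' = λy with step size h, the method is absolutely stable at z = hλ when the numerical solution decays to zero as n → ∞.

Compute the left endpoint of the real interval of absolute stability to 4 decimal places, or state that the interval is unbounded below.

With y'=λy (z=hλ):
  order 3, 3-stage ⇒ R(z)=1+z+z^2/2+z^3/6
  (e.g. R(-0.36)=0.69702, |R|=0.69702)

Boundary: |R(x)|=1, x<0.
x=-0.36: |R|=0.6970
|R(-2.65)|=1.2404 |R(-1.47)|=0.0810 |R(-1.2)|=0.2320
Bisect:
  x_lo=-2.9820 |R|=1.9554  x_hi=-0.0644 |R|=0.9377
  mid=-1.52321 |R|=0.04786 →hi
  mid=-2.25263 |R|=0.62056 →hi
  mid=-2.61734 |R|=1.18044 →lo
  mid=-2.43498 |R|=0.87664 →hi
  mid=-2.52616 |R|=1.02220 →lo
  mid=-2.48057 |R|=0.94788 →hi
  mid=-2.50337 |R|=0.98465 →hi
  mid=-2.51476 |R|=1.00332 →lo
  mid=-2.50907 |R|=0.99396 →hi
  ...
  [-2.51281,-2.51263] ⇒ x*=-2.5127
Stable set (-2.5127, 0).

z* = -2.5127.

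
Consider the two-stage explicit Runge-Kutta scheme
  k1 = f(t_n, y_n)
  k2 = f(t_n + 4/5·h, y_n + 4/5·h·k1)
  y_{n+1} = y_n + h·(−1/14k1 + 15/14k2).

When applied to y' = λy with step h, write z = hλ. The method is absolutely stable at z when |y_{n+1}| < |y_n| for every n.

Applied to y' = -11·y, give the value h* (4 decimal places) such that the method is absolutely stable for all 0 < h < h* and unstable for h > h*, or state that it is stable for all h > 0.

Test eqn y'=λy, z=hλ:
  k1=λy_n ⇒ h·k1=z·y_n;  k2=λ(1+4/5z)y_n ⇒ h·k2=z(1+4/5z)y_n
  y_{n+1}/y_n = 1 − 1/14z + 15/14z(1+4/5z) = 1 + z + 6/7z²
  R(z) = 1 + z + 6/7z².

Find x<0 with |R(x)|<1.
x=-1.04: |R|=0.8871
R=1: x+6/7x²=0 ⇒ x=−7/6=-1.1667; min R=1−1/(4·6/7)=0.7083>−1
Confirm numerically:
  x=-1.104: |R|=0.94070 <1
  x=-0.554: |R|=0.70907 <1
  x=-0.536: |R|=0.71025 <1
  x=-1.662: |R|=1.70564 >1
  x=-1.561: |R|=1.52762 >1
  x=-1.288: |R|=1.13395 >1
So |R|<1 on (-1.1667, 0).

(-1.1667,0); λ=-11 ⇒ h* = (7/6)/11 = 0.1061.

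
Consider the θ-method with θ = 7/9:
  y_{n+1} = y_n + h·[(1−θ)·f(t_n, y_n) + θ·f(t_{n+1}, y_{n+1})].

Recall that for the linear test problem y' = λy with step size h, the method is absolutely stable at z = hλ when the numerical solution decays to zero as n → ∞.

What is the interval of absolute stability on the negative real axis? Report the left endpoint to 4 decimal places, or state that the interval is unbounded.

(−∞, 0) — no finite endpoint.

Test eqn y'=λy, z=hλ:
  y_{n+1} = y_n + z·[2/9·y_n + 7/9·y_{n+1}] ⇒ (1 − 7/9z)y_{n+1} = (1 + 2/9z)y_n
  ⇒ R(z) = (1 + 2/9z)/(1 − 7/9z).

Need |R(x)|<1, x<0.
x=-0.71: |R|=0.5426
x=-2: |R|=0.2174
x=-10: |R|=0.1392
x=-100: |R|=0.2694
θ=7/9≥1/2 ⇒ |1+2/9x|<|1−7/9x| ∀x<0 ⇒ stable on all of ℝ⁻.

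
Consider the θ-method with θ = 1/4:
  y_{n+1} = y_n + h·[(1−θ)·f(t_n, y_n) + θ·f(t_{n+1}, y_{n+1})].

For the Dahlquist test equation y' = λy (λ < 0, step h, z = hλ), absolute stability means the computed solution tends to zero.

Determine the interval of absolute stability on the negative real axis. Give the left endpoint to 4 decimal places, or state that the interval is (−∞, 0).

z∈(-4.0000,0).

Test eqn y'=λy, z=hλ:
  y_{n+1} = y_n + z·[3/4·y_n + 1/4·y_{n+1}] ⇒ (1 − 1/4z)y_{n+1} = (1 + 3/4z)y_n
  so R(z) = (1 + 3/4z)/(1 − 1/4z).

Solve |R(x)|<1 on ℝ⁻.
x=-0.7: |R|=0.4043
R=−1: 1+3/4x = −1+1/4x ⇒ -1/2x=2 ⇒ x=2/(-1/2)=-4.0000
Confirm numerically:
  x=-3.788: |R|=0.94556 <1
  x=-2.660: |R|=0.59760 <1
  x=-2.023: |R|=0.34352 <1
  x=-4.571: |R|=1.13324 >1
  x=-4.553: |R|=1.12931 >1
  x=-4.142: |R|=1.03488 >1
Interval (-4.0000, 0).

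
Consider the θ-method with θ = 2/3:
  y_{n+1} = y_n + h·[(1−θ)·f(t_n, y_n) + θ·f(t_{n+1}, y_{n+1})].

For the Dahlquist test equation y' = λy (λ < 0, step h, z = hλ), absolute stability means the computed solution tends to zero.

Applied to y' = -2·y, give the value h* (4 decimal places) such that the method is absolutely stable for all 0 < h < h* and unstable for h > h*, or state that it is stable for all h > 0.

(−∞, 0) — no finite endpoint. Any h>0 works for λ=-2.

With y'=λy (z=hλ):
  y_{n+1} = y_n + z·[1/3·y_n + 2/3·y_{n+1}] ⇒ (1 − 2/3z)y_{n+1} = (1 + 1/3z)y_n
  ⇒ R(z) = (1 + 1/3z)/(1 − 2/3z).

Find x<0 with |R(x)|<1.
x=-0.55: |R|=0.5976
x=-2: |R|=0.1429
x=-10: |R|=0.3043
x=-100: |R|=0.4778
θ=2/3≥1/2 ⇒ |1+1/3x|<|1−2/3x| ∀x<0 ⇒ unbounded interval.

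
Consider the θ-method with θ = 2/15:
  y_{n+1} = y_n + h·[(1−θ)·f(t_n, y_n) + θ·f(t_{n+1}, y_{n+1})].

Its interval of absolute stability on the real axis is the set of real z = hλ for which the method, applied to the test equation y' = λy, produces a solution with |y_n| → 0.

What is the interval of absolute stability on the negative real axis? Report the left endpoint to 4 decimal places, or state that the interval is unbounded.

With y'=λy (z=hλ):
  y_{n+1} = y_n + z·[13/15·y_n + 2/15·y_{n+1}] ⇒ (1 − 2/15z)y_{n+1} = (1 + 13/15z)y_n
  ⇒ R(z) = (1 + 13/15z)/(1 − 2/15z).

Solve |R(x)|<1 on ℝ⁻.
x=-0.37: |R|=0.6474
R=−1: 1+13/15x = −1+2/15x ⇒ -11/15x=2 ⇒ x=2/(-11/15)=-2.7273
Confirm numerically:
  x=-2.516: |R|=0.88399 <1
  x=-2.496: |R|=0.87275 <1
  x=-1.619: |R|=0.33156 <1
  x=-3.296: |R|=1.28974 >1
  x=-3.016: |R|=1.15101 >1
So |R|<1 on (-2.7273, 0).

z∈(-2.7273,0).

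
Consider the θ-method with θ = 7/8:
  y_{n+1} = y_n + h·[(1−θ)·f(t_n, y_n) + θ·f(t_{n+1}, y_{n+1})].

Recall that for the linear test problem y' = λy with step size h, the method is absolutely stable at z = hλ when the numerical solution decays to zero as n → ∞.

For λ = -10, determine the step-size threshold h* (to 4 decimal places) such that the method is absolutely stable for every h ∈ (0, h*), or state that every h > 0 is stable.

unbounded; (−∞, 0). Any h>0 works for λ=-10.

On y'=λy, z=hλ:
  y_{n+1} = y_n + z·[1/8·y_n + 7/8·y_{n+1}] ⇒ (1 − 7/8z)y_{n+1} = (1 + 1/8z)y_n
  R(z) = (1 + 1/8z)/(1 − 7/8z).

Boundary: |R(x)|=1, x<0.
x=-1.31: |R|=0.3896
x=-2: |R|=0.2727
x=-10: |R|=0.0256
x=-100: |R|=0.1299
θ=7/8≥1/2 ⇒ |1+1/8x|<|1−7/8x| ∀x<0 ⇒ interval (−∞,0).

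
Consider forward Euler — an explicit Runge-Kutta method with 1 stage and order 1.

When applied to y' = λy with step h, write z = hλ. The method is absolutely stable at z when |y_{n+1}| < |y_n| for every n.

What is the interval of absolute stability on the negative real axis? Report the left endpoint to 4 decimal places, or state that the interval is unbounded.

With y'=λy (z=hλ):
  order 1, 1-stage ⇒ R(z)=1+z
  (e.g. R(-1.13)=-0.13000, |R|=0.13000)

Solve |R(x)|<1 on ℝ⁻.
x=-1.13: |R|=0.1300
|R(-2.13)|=1.1300 |R(-2.04)|=1.0400 |R(-0.93)|=0.0700
Bisect:
  x_lo=-2.3712 |R|=1.3712  x_hi=-0.3291 |R|=0.6709
  mid=-1.35013 |R|=0.35013 →hi
  mid=-1.86065 |R|=0.86065 →hi
  mid=-2.11591 |R|=1.11591 →lo
  mid=-1.98828 |R|=0.98828 →hi
  mid=-2.05209 |R|=1.05209 →lo
  mid=-2.02019 |R|=1.02019 →lo
  mid=-2.00423 |R|=1.00423 →lo
  ...
  [-2.00012,-2.00000] ⇒ x*=-2.0000
Interval (-2.0000, 0).

z∈(-2.0000,0).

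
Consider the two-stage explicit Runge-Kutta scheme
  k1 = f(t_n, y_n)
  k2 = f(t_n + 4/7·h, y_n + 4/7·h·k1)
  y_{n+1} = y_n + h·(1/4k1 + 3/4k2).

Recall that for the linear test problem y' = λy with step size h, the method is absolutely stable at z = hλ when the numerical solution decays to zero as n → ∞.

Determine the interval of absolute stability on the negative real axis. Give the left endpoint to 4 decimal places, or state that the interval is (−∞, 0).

(-2.3333, 0).

Set f=λy, z=hλ:
  k1=λy_n ⇒ h·k1=z·y_n;  k2=λ(1+4/7z)y_n ⇒ h·k2=z(1+4/7z)y_n
  y_{n+1}/y_n = 1 + 1/4z + 3/4z(1+4/7z) = 1 + z + 3/7z²
  so R(z) = 1 + z + 3/7z².

Boundary: |R(x)|=1, x<0.
x=-1.64: |R|=0.5127
R=1: x+3/7x²=0 ⇒ x=−7/3=-2.3333; min R=1−1/(4·3/7)=0.4167>−1
Confirm numerically:
  x=-1.783: |R|=0.57947 <1
  x=-1.647: |R|=0.51555 <1
  x=-1.347: |R|=0.43060 <1
  x=-1.000: |R|=0.42857 <1
  x=-2.576: |R|=1.26790 >1
  x=-2.536: |R|=1.22027 >1
  x=-2.430: |R|=1.10067 >1
Interval (-2.3333, 0).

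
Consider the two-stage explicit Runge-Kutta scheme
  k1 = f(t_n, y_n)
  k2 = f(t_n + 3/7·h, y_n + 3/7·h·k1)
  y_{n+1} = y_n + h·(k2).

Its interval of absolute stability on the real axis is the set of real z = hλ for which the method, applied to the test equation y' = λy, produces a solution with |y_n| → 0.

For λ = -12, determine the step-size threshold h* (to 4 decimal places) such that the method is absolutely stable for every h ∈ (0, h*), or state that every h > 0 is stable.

Test eqn y'=λy, z=hλ:
  k1=λy_n ⇒ h·k1=z·y_n;  k2=λ(1+3/7z)y_n ⇒ h·k2=z(1+3/7z)y_n
  y_{n+1}/y_n = 1 + z(1+3/7z) = 1 + z + 3/7z²
  so R(z) = 1 + z + 3/7z².

Find x<0 with |R(x)|<1.
x=-1.46: |R|=0.4535
R=1: x+3/7x²=0 ⇒ x=−7/3=-2.3333; min R=1−1/(4·3/7)=0.4167>−1
Confirm numerically:
  x=-1.930: |R|=0.66639 <1
  x=-1.730: |R|=0.55267 <1
  x=-1.490: |R|=0.46147 <1
  x=-1.101: |R|=0.41851 <1
  x=-2.873: |R|=1.66448 >1
  x=-2.853: |R|=1.63540 >1
  x=-2.793: |R|=1.55022 >1
So |R|<1 on (-2.3333, 0).

(-2.3333,0); λ=-12 ⇒ h* = (7/3)/12 = 0.1944.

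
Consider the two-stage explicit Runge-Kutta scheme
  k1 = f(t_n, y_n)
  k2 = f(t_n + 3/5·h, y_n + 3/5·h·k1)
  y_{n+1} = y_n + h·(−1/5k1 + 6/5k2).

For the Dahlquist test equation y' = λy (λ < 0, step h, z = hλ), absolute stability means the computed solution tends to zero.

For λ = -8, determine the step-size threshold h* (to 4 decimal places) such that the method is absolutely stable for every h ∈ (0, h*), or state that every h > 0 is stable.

On y'=λy, z=hλ:
  k1=λy_n ⇒ h·k1=z·y_n;  k2=λ(1+3/5z)y_n ⇒ h·k2=z(1+3/5z)y_n
  y_{n+1}/y_n = 1 − 1/5z + 6/5z(1+3/5z) = 1 + z + 18/25z²
  R(z) = 1 + z + 18/25z².

Boundary: |R(x)|=1, x<0.
x=-1.64: |R|=1.2965
R=1: x+18/25x²=0 ⇒ x=−25/18=-1.3889; min R=1−1/(4·18/25)=0.6528>−1
Confirm numerically:
  x=-1.083: |R|=0.76148 <1
  x=-0.838: |R|=0.66762 <1
  x=-0.745: |R|=0.65462 <1
  x=-0.591: |R|=0.66048 <1
  x=-1.918: |R|=1.73068 >1
  x=-1.458: |R|=1.07255 >1
So |R|<1 on (-1.3889, 0).

(-1.3889,0); λ=-8 ⇒ h* = (25/18)/8 = 0.1736.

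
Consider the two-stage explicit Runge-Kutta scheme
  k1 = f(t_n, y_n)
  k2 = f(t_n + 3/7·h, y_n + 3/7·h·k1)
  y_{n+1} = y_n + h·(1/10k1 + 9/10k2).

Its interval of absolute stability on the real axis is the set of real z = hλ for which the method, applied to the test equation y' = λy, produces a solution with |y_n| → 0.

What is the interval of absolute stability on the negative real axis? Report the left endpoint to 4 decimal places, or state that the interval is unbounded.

With y'=λy (z=hλ):
  k1=λy_n ⇒ h·k1=z·y_n;  k2=λ(1+3/7z)y_n ⇒ h·k2=z(1+3/7z)y_n
  y_{n+1}/y_n = 1 + 1/10z + 9/10z(1+3/7z) = 1 + z + 27/70z²
  ⇒ R(z) = 1 + z + 27/70z².

Boundary: |R(x)|=1, x<0.
x=-1.27: |R|=0.3521
R=1: x+27/70x²=0 ⇒ x=−70/27=-2.5926; min R=1−1/(4·27/70)=0.3519>−1
Confirm numerically:
  x=-1.819: |R|=0.45724 <1
  x=-1.581: |R|=0.38312 <1
  x=-1.508: |R|=0.36914 <1
  x=-3.046: |R|=1.53270 >1
  x=-2.986: |R|=1.45310 >1
  x=-2.800: |R|=1.22400 >1
Interval (-2.5926, 0).

z∈(-2.5926,0).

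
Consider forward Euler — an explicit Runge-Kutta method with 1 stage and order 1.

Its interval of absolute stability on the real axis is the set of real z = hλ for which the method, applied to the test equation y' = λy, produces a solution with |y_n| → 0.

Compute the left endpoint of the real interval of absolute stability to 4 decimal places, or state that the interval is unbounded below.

left endpoint -2.0000.

On y'=λy, z=hλ:
  order 1, 1-stage ⇒ R(z)=1+z
  (e.g. R(-0.58)=0.42000, |R|=0.42000)

Need |R(x)|<1, x<0.
x=-0.58: |R|=0.4200
|R(-1.72)|=0.7200 |R(-1.1)|=0.1000 |R(-0.8)|=0.2000
Bisect:
  x_lo=-2.7718 |R|=1.7718  x_hi=-0.0599 |R|=0.9401
  mid=-1.41586 |R|=0.41586 →hi
  mid=-2.09383 |R|=1.09383 →lo
  mid=-1.75485 |R|=0.75485 →hi
  mid=-1.92434 |R|=0.92434 →hi
  mid=-2.00908 |R|=1.00908 →lo
  mid=-1.96671 |R|=0.96671 →hi
  mid=-1.98790 |R|=0.98790 →hi
  mid=-1.99849 |R|=0.99849 →hi
  mid=-2.00379 |R|=1.00379 →lo
  ...
  [-2.00015,-1.99998] ⇒ x*=-2.0000
So |R|<1 on (-2.0000, 0).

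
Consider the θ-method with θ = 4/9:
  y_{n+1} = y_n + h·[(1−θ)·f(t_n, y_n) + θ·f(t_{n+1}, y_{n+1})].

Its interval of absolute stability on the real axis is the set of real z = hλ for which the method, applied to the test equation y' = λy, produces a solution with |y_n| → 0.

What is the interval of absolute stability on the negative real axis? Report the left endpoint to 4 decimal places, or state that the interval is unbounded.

Test eqn y'=λy, z=hλ:
  y_{n+1} = y_n + z·[5/9·y_n + 4/9·y_{n+1}] ⇒ (1 − 4/9z)y_{n+1} = (1 + 5/9z)y_n
  Hence R(z) = (1 + 5/9z)/(1 − 4/9z).

Find x<0 with |R(x)|<1.
x=-1.73: |R|=0.0220
R=−1: 1+5/9x = −1+4/9x ⇒ -1/9x=2 ⇒ x=2/(-1/9)=-18.0000
Confirm numerically:
  x=-11.913: |R|=0.89255 <1
  x=-9.545: |R|=0.82079 <1
  x=-9.384: |R|=0.81485 <1
  x=-18.299: |R|=1.00364 >1
  x=-18.122: |R|=1.00150 >1
So |R|<1 on (-18.0000, 0).

z∈(-18.0000,0).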